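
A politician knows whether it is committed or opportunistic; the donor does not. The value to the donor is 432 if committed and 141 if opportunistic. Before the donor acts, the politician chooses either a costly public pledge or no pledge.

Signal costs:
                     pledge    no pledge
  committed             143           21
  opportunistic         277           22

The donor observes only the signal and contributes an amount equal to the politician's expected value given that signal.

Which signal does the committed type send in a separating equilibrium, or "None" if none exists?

None

Try committed → pledge, opportunistic → no pledge:
  Under separation the donor infers type exactly: pledge → committed (pays 432), no pledge → opportunistic (pays 141).
  Committed: pledge gives 432 − 143 = 289; no pledge gives 141 − 21 = 120. No deviation. ✓
  Opportunistic: no pledge gives 141 − 22 = 119; pledge gives 432 − 277 = 155. Would deviate. ✗
Try committed → no pledge, opportunistic → pledge:
  Under separation the donor infers type exactly: no pledge → committed (pays 432), pledge → opportunistic (pays 141).
  Committed: no pledge gives 432 − 21 = 411; pledge gives 141 − 143 = -2. No deviation. ✓
  Opportunistic: pledge gives 141 − 277 = -136; no pledge gives 432 − 22 = 410. Would deviate. ✗
Neither assignment is incentive-compatible.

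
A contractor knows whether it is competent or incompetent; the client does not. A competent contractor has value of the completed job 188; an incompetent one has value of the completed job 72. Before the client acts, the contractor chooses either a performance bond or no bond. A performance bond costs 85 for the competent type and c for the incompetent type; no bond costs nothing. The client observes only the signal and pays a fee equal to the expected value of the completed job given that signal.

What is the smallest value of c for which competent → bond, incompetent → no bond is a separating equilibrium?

Under separation: bond → competent (pays 188); no bond → incompetent (pays 72).
Competent: 188 − 85 = 103 ≥ 72 − 0 = 72. Holds regardless of c. ✓
Incompetent: 72 − 0 ≥ 188 − c, so c ≥ 188 − 72 = 116.

116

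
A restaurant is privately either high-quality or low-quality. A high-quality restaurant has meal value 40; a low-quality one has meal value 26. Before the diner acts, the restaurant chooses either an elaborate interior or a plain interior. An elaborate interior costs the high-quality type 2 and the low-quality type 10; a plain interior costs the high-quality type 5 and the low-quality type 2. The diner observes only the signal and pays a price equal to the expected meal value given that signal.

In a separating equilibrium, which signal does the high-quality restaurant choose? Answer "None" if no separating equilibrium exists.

Try high-quality → elaborate interior, low-quality → plain interior:
  Under separation the diner infers type exactly: elaborate interior → high-quality (pays 40), plain interior → low-quality (pays 26).
  High-quality: elaborate interior gives 40 − 2 = 38; plain interior gives 26 − 5 = 21. No deviation. ✓
  Low-quality: plain interior gives 26 − 2 = 24; elaborate interior gives 40 − 10 = 30. Would deviate. ✗
Try high-quality → plain interior, low-quality → elaborate interior:
  Under separation the diner infers type exactly: plain interior → high-quality (pays 40), elaborate interior → low-quality (pays 26).
  High-quality: plain interior gives 40 − 5 = 35; elaborate interior gives 26 − 2 = 24. No deviation. ✓
  Low-quality: elaborate interior gives 26 − 10 = 16; plain interior gives 40 − 2 = 38. Would deviate. ✗
Neither assignment is incentive-compatible.

None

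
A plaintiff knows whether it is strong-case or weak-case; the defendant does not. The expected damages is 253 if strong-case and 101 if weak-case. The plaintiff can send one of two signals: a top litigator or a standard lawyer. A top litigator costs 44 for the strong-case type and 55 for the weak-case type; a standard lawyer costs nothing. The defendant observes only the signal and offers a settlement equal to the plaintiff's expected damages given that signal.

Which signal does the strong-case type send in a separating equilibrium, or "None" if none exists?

None

Try strong-case → top litigator, weak-case → standard lawyer:
  If types separate, top litigator earns payment 253 and standard lawyer earns 101.
  Strong-case: top litigator gives 253 − 44 = 209; standard lawyer gives 101 − 0 = 101. No deviation. ✓
  Weak-case: standard lawyer gives 101 − 0 = 101; top litigator gives 253 − 55 = 198. Would deviate. ✗
Try strong-case → standard lawyer, weak-case → top litigator:
  If types separate, standard lawyer earns payment 253 and top litigator earns 101.
  Strong-case: standard lawyer gives 253 − 0 = 253; top litigator gives 101 − 44 = 57. No deviation. ✓
  Weak-case: top litigator gives 101 − 55 = 46; standard lawyer gives 253 − 0 = 253. Would deviate. ✗
Neither assignment is incentive-compatible.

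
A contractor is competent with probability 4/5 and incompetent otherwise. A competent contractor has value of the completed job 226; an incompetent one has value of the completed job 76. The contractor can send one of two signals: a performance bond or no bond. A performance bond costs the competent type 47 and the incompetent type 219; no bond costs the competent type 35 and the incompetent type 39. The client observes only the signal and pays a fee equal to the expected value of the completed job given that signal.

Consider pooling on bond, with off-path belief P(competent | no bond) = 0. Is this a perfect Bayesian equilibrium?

At the pooled signal (bond) the client holds the prior 4/5 and pays 4/5·226 + 1/5·76 = 196. Off-path (no bond) belief 0 gives 0·226 + 1·76 = 76.
Competent: bond gives 196 − 47 = 149; no bond gives 76 − 35 = 41. Stays. ✓
Incompetent: bond gives 196 − 219 = -23; no bond gives 76 − 39 = 37. Deviates. ✗

No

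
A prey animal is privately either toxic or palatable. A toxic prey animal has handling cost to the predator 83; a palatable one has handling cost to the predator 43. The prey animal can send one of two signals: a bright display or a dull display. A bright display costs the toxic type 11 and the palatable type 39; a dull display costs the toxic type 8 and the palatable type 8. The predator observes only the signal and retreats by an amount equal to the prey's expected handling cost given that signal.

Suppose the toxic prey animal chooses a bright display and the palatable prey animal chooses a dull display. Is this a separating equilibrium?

If types separate, bright display earns payment 83 and dull display earns 43.
Toxic: bright display gives 83 − 11 = 72; dull display gives 43 − 8 = 35. No deviation. ✓
Palatable: dull display gives 43 − 8 = 35; bright display gives 83 − 39 = 44. Would deviate. ✗

No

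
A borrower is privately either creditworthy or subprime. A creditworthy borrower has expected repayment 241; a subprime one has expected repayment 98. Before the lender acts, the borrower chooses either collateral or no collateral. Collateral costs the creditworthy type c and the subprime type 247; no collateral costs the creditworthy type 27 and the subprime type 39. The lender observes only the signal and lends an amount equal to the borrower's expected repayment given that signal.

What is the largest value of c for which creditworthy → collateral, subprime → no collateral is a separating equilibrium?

Under separation: collateral → creditworthy (pays 241); no collateral → subprime (pays 98).
Subprime: 98 − 39 = 59 ≥ 241 − 247 = -6. Holds regardless of c. ✓
Creditworthy: 241 − c ≥ 98 − 27, so c ≤ 241 − 71 = 170.

170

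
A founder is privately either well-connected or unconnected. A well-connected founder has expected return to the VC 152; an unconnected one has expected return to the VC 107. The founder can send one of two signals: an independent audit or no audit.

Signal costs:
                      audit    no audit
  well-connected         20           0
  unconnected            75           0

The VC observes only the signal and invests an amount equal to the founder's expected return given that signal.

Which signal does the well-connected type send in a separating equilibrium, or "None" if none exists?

audit

Try well-connected → audit, unconnected → no audit:
  If types separate, audit earns payment 152 and no audit earns 107.
  Well-connected: audit gives 152 − 20 = 132; no audit gives 107 − 0 = 107. No deviation. ✓
  Unconnected: no audit gives 107 − 0 = 107; audit gives 152 − 75 = 77. No deviation. ✓
Both hold — the well-connected type sends audit.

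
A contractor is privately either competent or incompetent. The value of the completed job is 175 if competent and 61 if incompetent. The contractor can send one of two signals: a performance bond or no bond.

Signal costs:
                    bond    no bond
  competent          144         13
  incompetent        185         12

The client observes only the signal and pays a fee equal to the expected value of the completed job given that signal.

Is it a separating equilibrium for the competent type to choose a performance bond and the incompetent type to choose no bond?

No

If types separate, bond earns payment 175 and no bond earns 61.
Competent: bond gives 175 − 144 = 31; no bond gives 61 − 13 = 48. Would deviate. ✗
Incompetent: no bond gives 61 − 12 = 49; bond gives 175 − 185 = -10. No deviation. ✓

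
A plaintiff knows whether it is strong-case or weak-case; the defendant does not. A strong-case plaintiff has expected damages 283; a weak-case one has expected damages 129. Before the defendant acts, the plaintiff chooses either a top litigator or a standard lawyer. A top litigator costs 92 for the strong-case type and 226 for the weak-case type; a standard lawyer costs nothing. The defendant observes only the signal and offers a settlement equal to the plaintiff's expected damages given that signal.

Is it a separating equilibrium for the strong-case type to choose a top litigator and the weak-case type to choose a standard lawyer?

Yes

If types separate, top litigator earns payment 283 and standard lawyer earns 129.
Strong-case: top litigator gives 283 − 92 = 191; standard lawyer gives 129 − 0 = 129. No deviation. ✓
Weak-case: standard lawyer gives 129 − 0 = 129; top litigator gives 283 − 226 = 57. No deviation. ✓
Neither type gains from mimicking the other.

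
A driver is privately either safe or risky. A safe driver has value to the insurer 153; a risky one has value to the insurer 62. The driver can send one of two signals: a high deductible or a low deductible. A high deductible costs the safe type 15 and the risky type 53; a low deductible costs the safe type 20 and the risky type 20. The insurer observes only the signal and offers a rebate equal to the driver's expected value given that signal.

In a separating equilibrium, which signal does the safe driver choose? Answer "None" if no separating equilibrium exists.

None

Try safe → high deductible, risky → low deductible:
  If types separate, high deductible earns payment 153 and low deductible earns 62.
  Safe: high deductible gives 153 − 15 = 138; low deductible gives 62 − 20 = 42. No deviation. ✓
  Risky: low deductible gives 62 − 20 = 42; high deductible gives 153 − 53 = 100. Would deviate. ✗
Try safe → low deductible, risky → high deductible:
  If types separate, low deductible earns payment 153 and high deductible earns 62.
  Safe: low deductible gives 153 − 20 = 133; high deductible gives 62 − 15 = 47. No deviation. ✓
  Risky: high deductible gives 62 − 53 = 9; low deductible gives 153 − 20 = 133. Would deviate. ✗
Neither assignment is incentive-compatible.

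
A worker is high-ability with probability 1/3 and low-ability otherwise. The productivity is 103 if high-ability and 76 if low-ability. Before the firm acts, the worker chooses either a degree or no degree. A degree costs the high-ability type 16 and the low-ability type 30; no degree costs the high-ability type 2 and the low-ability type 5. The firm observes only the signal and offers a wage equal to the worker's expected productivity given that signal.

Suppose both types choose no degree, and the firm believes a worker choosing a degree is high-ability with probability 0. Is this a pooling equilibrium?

At the pooled signal (no degree) the firm holds the prior 1/3 and pays 1/3·103 + 2/3·76 = 85. Off-path (degree) belief 0 gives 0·103 + 1·76 = 76.
High-ability: no degree gives 85 − 2 = 83; degree gives 76 − 16 = 60. Stays. ✓
Low-ability: no degree gives 85 − 5 = 80; degree gives 76 − 30 = 46. Stays. ✓

Yes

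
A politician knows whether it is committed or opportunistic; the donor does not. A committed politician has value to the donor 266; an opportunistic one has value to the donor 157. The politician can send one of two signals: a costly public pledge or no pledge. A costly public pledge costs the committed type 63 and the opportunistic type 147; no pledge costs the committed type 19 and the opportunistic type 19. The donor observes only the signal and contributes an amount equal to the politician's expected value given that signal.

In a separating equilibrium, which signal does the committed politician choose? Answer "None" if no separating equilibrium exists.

Try committed → pledge, opportunistic → no pledge:
  If types separate, pledge earns payment 266 and no pledge earns 157.
  Committed: pledge gives 266 − 63 = 203; no pledge gives 157 − 19 = 138. No deviation. ✓
  Opportunistic: no pledge gives 157 − 19 = 138; pledge gives 266 − 147 = 119. No deviation. ✓
Both hold — the committed type sends pledge.

pledge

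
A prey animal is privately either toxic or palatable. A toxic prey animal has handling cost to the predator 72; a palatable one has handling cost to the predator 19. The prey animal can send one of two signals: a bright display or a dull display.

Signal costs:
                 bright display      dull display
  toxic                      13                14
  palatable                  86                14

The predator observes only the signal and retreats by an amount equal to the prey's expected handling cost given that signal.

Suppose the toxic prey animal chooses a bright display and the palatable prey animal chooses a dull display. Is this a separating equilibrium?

If types separate, bright display earns payment 72 and dull display earns 19.
Toxic: bright display gives 72 − 13 = 59; dull display gives 19 − 14 = 5. No deviation. ✓
Palatable: dull display gives 19 − 14 = 5; bright display gives 72 − 86 = -14. No deviation. ✓
Neither type gains from mimicking the other.

Yes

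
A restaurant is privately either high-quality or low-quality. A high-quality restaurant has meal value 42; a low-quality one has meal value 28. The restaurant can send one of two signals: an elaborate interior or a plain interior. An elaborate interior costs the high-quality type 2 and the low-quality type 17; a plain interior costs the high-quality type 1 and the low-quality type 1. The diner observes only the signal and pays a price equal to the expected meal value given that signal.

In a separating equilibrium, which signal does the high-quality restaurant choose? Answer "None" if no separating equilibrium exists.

elaborate interior

Try high-quality → elaborate interior, low-quality → plain interior:
  Under separation the diner infers type exactly: elaborate interior → high-quality (pays 42), plain interior → low-quality (pays 28).
  High-quality: elaborate interior gives 42 − 2 = 40; plain interior gives 28 − 1 = 27. No deviation. ✓
  Low-quality: plain interior gives 28 − 1 = 27; elaborate interior gives 42 − 17 = 25. No deviation. ✓
Both hold — the high-quality type sends elaborate interior.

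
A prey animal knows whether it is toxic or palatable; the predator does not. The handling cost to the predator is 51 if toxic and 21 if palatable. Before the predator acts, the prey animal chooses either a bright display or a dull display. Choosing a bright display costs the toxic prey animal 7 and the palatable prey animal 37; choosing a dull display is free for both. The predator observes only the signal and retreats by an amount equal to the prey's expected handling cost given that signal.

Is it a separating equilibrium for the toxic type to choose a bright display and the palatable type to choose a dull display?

Yes

If types separate, bright display earns payment 51 and dull display earns 21.
Toxic: bright display gives 51 − 7 = 44; dull display gives 21 − 0 = 21. No deviation. ✓
Palatable: dull display gives 21 − 0 = 21; bright display gives 51 − 37 = 14. No deviation. ✓
Both incentive constraints hold.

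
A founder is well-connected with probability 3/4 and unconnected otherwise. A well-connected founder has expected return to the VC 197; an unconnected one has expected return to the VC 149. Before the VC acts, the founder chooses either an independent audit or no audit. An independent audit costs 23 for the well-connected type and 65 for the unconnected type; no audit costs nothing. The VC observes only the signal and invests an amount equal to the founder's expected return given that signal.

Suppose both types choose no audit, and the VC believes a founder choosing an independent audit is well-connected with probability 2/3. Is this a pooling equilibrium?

Yes

At the pooled signal (no audit) the VC holds the prior 3/4 and pays 3/4·197 + 1/4·149 = 185. Off-path (audit) belief 2/3 gives 2/3·197 + 1/3·149 = 181.
Well-connected: no audit gives 185 − 0 = 185; audit gives 181 − 23 = 158. Stays. ✓
Unconnected: no audit gives 185 − 0 = 185; audit gives 181 − 65 = 116. Stays. ✓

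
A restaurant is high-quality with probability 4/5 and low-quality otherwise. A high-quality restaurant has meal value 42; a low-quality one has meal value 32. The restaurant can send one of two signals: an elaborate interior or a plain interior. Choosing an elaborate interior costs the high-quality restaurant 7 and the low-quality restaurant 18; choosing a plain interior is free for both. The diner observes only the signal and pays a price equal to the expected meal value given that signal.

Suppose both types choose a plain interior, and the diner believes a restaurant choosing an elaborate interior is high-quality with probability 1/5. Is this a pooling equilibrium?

Yes

On the equilibrium path (plain interior) the diner holds the prior 4/5 and pays 4/5·42 + 1/5·32 = 40. Off-path (elaborate interior) belief 1/5 gives 1/5·42 + 4/5·32 = 34.
High-quality: plain interior gives 40 − 0 = 40; elaborate interior gives 34 − 7 = 27. Stays. ✓
Low-quality: plain interior gives 40 − 0 = 40; elaborate interior gives 34 − 18 = 16. Stays. ✓
Beliefs are Bayes-consistent on-path and both types best-respond.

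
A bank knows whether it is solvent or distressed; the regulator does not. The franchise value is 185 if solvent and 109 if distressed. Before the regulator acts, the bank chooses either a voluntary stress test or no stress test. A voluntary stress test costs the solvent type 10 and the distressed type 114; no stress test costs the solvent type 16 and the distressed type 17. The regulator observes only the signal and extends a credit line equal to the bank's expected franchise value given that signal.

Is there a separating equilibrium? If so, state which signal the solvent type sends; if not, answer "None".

Try solvent → stress test, distressed → no stress test:
  If types separate, stress test earns payment 185 and no stress test earns 109.
  Solvent: stress test gives 185 − 10 = 175; no stress test gives 109 − 16 = 93. No deviation. ✓
  Distressed: no stress test gives 109 − 17 = 92; stress test gives 185 − 114 = 71. No deviation. ✓
Both hold — the solvent type sends stress test.

stress test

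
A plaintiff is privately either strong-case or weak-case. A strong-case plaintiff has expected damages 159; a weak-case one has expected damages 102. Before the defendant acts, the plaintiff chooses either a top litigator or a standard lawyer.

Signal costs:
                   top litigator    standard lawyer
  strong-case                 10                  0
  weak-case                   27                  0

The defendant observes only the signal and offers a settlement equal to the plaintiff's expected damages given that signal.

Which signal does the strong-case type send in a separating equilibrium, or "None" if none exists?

Try strong-case → top litigator, weak-case → standard lawyer:
  Under separation the defendant infers type exactly: top litigator → strong-case (pays 159), standard lawyer → weak-case (pays 102).
  Strong-case: top litigator gives 159 − 10 = 149; standard lawyer gives 102 − 0 = 102. No deviation. ✓
  Weak-case: standard lawyer gives 102 − 0 = 102; top litigator gives 159 − 27 = 132. Would deviate. ✗
Try strong-case → standard lawyer, weak-case → top litigator:
  Under separation the defendant infers type exactly: standard lawyer → strong-case (pays 159), top litigator → weak-case (pays 102).
  Strong-case: standard lawyer gives 159 − 0 = 159; top litigator gives 102 − 10 = 92. No deviation. ✓
  Weak-case: top litigator gives 102 − 27 = 75; standard lawyer gives 159 − 0 = 159. Would deviate. ✗
Neither assignment is incentive-compatible.

None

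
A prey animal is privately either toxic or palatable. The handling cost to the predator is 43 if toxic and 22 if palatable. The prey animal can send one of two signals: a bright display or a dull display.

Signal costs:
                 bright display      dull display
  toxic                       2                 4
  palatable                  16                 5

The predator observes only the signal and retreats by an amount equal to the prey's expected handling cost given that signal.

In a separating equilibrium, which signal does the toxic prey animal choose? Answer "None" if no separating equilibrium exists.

None

Try toxic → bright display, palatable → dull display:
  If types separate, bright display earns payment 43 and dull display earns 22.
  Toxic: bright display gives 43 − 2 = 41; dull display gives 22 − 4 = 18. No deviation. ✓
  Palatable: dull display gives 22 − 5 = 17; bright display gives 43 − 16 = 27. Would deviate. ✗
Try toxic → dull display, palatable → bright display:
  If types separate, dull display earns payment 43 and bright display earns 22.
  Toxic: dull display gives 43 − 4 = 39; bright display gives 22 − 2 = 20. No deviation. ✓
  Palatable: bright display gives 22 − 16 = 6; dull display gives 43 − 5 = 38. Would deviate. ✗
Neither assignment is incentive-compatible.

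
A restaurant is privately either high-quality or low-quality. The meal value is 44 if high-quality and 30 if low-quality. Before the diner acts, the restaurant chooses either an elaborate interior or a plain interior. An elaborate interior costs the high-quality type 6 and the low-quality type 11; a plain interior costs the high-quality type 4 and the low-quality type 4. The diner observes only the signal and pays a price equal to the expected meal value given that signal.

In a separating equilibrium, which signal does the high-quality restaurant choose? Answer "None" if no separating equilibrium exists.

None

Try high-quality → elaborate interior, low-quality → plain interior:
  Under separation the diner infers type exactly: elaborate interior → high-quality (pays 44), plain interior → low-quality (pays 30).
  High-quality: elaborate interior gives 44 − 6 = 38; plain interior gives 30 − 4 = 26. No deviation. ✓
  Low-quality: plain interior gives 30 − 4 = 26; elaborate interior gives 44 − 11 = 33. Would deviate. ✗
Try high-quality → plain interior, low-quality → elaborate interior:
  Under separation the diner infers type exactly: plain interior → high-quality (pays 44), elaborate interior → low-quality (pays 30).
  High-quality: plain interior gives 44 − 4 = 40; elaborate interior gives 30 − 6 = 24. No deviation. ✓
  Low-quality: elaborate interior gives 30 − 11 = 19; plain interior gives 44 − 4 = 40. Would deviate. ✗
Neither assignment is incentive-compatible.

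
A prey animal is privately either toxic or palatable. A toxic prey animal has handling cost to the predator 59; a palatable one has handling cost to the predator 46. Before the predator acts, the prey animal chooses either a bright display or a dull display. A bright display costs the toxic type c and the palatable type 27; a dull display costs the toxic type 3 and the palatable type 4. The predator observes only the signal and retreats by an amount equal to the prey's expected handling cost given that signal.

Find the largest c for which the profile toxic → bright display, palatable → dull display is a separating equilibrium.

16

Under separation: bright display → toxic (pays 59); dull display → palatable (pays 46).
Palatable: 46 − 4 = 42 ≥ 59 − 27 = 32. Holds regardless of c. ✓
Toxic: 59 − c ≥ 46 − 3, so c ≤ 59 − 43 = 16.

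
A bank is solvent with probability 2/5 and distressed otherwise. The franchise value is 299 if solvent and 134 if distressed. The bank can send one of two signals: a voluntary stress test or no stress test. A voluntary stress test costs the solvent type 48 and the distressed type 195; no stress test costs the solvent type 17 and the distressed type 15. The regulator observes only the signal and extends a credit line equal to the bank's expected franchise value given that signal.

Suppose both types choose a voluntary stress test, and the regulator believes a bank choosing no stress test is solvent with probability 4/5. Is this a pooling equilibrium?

At the pooled signal (stress test) the regulator holds the prior 2/5 and pays 2/5·299 + 3/5·134 = 200. Off-path (no stress test) belief 4/5 gives 4/5·299 + 1/5·134 = 266.
Solvent: stress test gives 200 − 48 = 152; no stress test gives 266 − 17 = 249. Deviates. ✗
Distressed: stress test gives 200 − 195 = 5; no stress test gives 266 − 15 = 251. Deviates. ✗

No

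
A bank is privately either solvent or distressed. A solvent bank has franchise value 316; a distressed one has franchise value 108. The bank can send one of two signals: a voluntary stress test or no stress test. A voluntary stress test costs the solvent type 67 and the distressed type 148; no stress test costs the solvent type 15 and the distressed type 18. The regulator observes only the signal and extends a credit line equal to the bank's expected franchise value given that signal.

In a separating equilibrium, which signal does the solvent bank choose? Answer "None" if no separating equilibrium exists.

Try solvent → stress test, distressed → no stress test:
  If types separate, stress test earns payment 316 and no stress test earns 108.
  Solvent: stress test gives 316 − 67 = 249; no stress test gives 108 − 15 = 93. No deviation. ✓
  Distressed: no stress test gives 108 − 18 = 90; stress test gives 316 − 148 = 168. Would deviate. ✗
Try solvent → no stress test, distressed → stress test:
  If types separate, no stress test earns payment 316 and stress test earns 108.
  Solvent: no stress test gives 316 − 15 = 301; stress test gives 108 − 67 = 41. No deviation. ✓
  Distressed: stress test gives 108 − 148 = -40; no stress test gives 316 − 18 = 298. Would deviate. ✗
Neither assignment is incentive-compatible.

None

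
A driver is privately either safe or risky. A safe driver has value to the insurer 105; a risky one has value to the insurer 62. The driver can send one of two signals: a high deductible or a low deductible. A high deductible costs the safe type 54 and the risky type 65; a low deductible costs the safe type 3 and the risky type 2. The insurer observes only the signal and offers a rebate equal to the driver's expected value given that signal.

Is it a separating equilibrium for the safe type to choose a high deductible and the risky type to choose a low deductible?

Under separation the insurer infers type exactly: high deductible → safe (pays 105), low deductible → risky (pays 62).
Safe: high deductible gives 105 − 54 = 51; low deductible gives 62 − 3 = 59. Would deviate. ✗
Risky: low deductible gives 62 − 2 = 60; high deductible gives 105 − 65 = 40. No deviation. ✓

No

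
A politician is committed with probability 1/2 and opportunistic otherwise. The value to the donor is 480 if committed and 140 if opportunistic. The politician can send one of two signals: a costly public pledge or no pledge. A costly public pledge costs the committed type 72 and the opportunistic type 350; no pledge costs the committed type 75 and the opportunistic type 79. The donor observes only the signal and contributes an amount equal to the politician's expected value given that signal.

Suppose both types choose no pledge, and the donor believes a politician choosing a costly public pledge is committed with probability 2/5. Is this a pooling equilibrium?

At the pooled signal (no pledge) the donor holds the prior 1/2 and pays 1/2·480 + 1/2·140 = 310. Off-path (pledge) belief 2/5 gives 2/5·480 + 3/5·140 = 276.
Committed: no pledge gives 310 − 75 = 235; pledge gives 276 − 72 = 204. Stays. ✓
Opportunistic: no pledge gives 310 − 79 = 231; pledge gives 276 − 350 = -74. Stays. ✓

Yes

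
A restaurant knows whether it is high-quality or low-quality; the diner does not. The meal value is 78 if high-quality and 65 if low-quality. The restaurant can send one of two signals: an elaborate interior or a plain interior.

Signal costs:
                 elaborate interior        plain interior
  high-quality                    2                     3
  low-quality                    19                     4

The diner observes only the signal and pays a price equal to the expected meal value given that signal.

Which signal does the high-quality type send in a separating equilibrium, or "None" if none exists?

Try high-quality → elaborate interior, low-quality → plain interior:
  If types separate, elaborate interior earns payment 78 and plain interior earns 65.
  High-quality: elaborate interior gives 78 − 2 = 76; plain interior gives 65 − 3 = 62. No deviation. ✓
  Low-quality: plain interior gives 65 − 4 = 61; elaborate interior gives 78 − 19 = 59. No deviation. ✓
Both hold — the high-quality type sends elaborate interior.

elaborate interior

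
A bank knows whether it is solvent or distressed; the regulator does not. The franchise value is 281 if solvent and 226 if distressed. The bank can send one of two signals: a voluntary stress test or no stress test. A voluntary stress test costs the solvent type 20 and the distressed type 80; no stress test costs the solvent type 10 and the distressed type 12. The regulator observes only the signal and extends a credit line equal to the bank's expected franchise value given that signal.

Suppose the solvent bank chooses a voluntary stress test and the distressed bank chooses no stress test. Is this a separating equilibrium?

Yes

If types separate, stress test earns payment 281 and no stress test earns 226.
Solvent: stress test gives 281 − 20 = 261; no stress test gives 226 − 10 = 216. No deviation. ✓
Distressed: no stress test gives 226 − 12 = 214; stress test gives 281 − 80 = 201. No deviation. ✓
Neither type gains from mimicking the other.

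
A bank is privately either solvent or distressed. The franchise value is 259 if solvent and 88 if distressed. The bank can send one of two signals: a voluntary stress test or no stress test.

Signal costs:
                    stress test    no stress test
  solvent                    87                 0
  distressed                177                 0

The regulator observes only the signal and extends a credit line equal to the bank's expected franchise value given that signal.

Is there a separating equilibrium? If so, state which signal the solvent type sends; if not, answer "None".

stress test

Try solvent → stress test, distressed → no stress test:
  If types separate, stress test earns payment 259 and no stress test earns 88.
  Solvent: stress test gives 259 − 87 = 172; no stress test gives 88 − 0 = 88. No deviation. ✓
  Distressed: no stress test gives 88 − 0 = 88; stress test gives 259 − 177 = 82. No deviation. ✓
Both hold — the solvent type sends stress test.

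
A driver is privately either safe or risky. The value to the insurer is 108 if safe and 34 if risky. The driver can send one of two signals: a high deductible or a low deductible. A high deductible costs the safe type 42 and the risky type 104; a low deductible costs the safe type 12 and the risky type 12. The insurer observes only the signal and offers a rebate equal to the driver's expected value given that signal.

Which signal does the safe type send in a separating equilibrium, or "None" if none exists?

Try safe → high deductible, risky → low deductible:
  If types separate, high deductible earns payment 108 and low deductible earns 34.
  Safe: high deductible gives 108 − 42 = 66; low deductible gives 34 − 12 = 22. No deviation. ✓
  Risky: low deductible gives 34 − 12 = 22; high deductible gives 108 − 104 = 4. No deviation. ✓
Both hold — the safe type sends high deductible.

high deductible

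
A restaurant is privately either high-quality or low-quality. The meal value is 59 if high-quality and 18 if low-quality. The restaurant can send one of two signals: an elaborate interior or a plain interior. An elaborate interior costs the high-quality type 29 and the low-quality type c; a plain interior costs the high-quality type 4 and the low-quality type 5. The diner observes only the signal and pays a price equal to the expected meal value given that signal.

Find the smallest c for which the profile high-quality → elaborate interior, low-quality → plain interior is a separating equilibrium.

Under separation: elaborate interior → high-quality (pays 59); plain interior → low-quality (pays 18).
High-quality: 59 − 29 = 30 ≥ 18 − 4 = 14. Holds regardless of c. ✓
Low-quality: 18 − 5 ≥ 59 − c, so c ≥ 59 − 13 = 46.

46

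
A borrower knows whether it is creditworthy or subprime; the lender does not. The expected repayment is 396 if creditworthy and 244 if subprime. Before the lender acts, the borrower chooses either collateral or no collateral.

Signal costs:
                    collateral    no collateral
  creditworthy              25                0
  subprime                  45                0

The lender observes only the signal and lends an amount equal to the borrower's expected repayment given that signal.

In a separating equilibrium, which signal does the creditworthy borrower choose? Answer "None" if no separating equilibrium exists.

Try creditworthy → collateral, subprime → no collateral:
  Under separation the lender infers type exactly: collateral → creditworthy (pays 396), no collateral → subprime (pays 244).
  Creditworthy: collateral gives 396 − 25 = 371; no collateral gives 244 − 0 = 244. No deviation. ✓
  Subprime: no collateral gives 244 − 0 = 244; collateral gives 396 − 45 = 351. Would deviate. ✗
Try creditworthy → no collateral, subprime → collateral:
  Under separation the lender infers type exactly: no collateral → creditworthy (pays 396), collateral → subprime (pays 244).
  Creditworthy: no collateral gives 396 − 0 = 396; collateral gives 244 − 25 = 219. No deviation. ✓
  Subprime: collateral gives 244 − 45 = 199; no collateral gives 396 − 0 = 396. Would deviate. ✗
Neither assignment is incentive-compatible.

None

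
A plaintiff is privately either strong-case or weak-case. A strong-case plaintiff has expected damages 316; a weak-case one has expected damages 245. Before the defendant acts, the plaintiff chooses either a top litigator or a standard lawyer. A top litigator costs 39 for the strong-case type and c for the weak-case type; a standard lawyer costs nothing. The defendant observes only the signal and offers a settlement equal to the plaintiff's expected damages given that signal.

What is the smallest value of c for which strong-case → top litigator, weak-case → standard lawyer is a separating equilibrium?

Under separation: top litigator → strong-case (pays 316); standard lawyer → weak-case (pays 245).
Strong-case: 316 − 39 = 277 ≥ 245 − 0 = 245. Holds regardless of c. ✓
Weak-case: 245 − 0 ≥ 316 − c, so c ≥ 316 − 245 = 71.

71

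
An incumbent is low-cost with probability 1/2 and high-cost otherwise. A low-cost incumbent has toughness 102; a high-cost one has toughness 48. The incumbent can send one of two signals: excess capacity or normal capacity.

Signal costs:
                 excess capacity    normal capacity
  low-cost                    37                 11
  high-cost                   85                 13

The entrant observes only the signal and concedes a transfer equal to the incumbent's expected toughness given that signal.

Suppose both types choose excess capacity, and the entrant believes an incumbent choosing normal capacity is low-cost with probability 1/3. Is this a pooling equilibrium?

At the pooled signal (excess capacity) the entrant holds the prior 1/2 and pays 1/2·102 + 1/2·48 = 75. Off-path (normal capacity) belief 1/3 gives 1/3·102 + 2/3·48 = 66.
Low-cost: excess capacity gives 75 − 37 = 38; normal capacity gives 66 − 11 = 55. Deviates. ✗
High-cost: excess capacity gives 75 − 85 = -10; normal capacity gives 66 − 13 = 53. Deviates. ✗

No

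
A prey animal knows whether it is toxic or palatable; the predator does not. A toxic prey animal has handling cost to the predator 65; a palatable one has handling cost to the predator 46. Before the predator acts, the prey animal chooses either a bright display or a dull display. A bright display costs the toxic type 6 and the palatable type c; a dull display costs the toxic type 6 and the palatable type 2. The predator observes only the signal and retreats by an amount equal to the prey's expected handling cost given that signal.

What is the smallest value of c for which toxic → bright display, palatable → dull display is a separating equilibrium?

Under separation: bright display → toxic (pays 65); dull display → palatable (pays 46).
Toxic: 65 − 6 = 59 ≥ 46 − 6 = 40. Holds regardless of c. ✓
Palatable: 46 − 2 ≥ 65 − c, so c ≥ 65 − 44 = 21.

21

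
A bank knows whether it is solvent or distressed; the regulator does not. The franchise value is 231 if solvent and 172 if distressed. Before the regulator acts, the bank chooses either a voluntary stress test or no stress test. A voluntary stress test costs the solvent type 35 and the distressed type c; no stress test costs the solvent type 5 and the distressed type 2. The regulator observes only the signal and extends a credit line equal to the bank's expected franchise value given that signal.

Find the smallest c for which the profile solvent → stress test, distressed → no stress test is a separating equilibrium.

61

Under separation: stress test → solvent (pays 231); no stress test → distressed (pays 172).
Solvent: 231 − 35 = 196 ≥ 172 − 5 = 167. Holds regardless of c. ✓
Distressed: 172 − 2 ≥ 231 − c, so c ≥ 231 − 170 = 61.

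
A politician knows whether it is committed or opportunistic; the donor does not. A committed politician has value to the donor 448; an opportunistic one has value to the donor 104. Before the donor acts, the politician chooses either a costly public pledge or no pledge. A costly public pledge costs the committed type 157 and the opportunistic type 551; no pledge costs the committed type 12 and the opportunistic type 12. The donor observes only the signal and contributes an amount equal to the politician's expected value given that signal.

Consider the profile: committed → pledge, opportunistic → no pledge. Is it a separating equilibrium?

Yes

Under separation the donor infers type exactly: pledge → committed (pays 448), no pledge → opportunistic (pays 104).
Committed: pledge gives 448 − 157 = 291; no pledge gives 104 − 12 = 92. No deviation. ✓
Opportunistic: no pledge gives 104 − 12 = 92; pledge gives 448 − 551 = -103. No deviation. ✓
Both incentive constraints hold.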